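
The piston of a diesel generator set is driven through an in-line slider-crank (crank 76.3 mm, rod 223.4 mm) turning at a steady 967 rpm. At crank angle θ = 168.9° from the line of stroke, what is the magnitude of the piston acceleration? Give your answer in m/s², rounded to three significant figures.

519

ω = 2π·967/60 = 101.3 rad/s
x(θ) = r cosθ + √(L² − r² sin²θ); with ω constant, a = ω²·d²x/dθ².
d²x/dθ² = −r cosθ − r²(cos2θ)/√u − r⁴ sin²2θ/(4u^{3/2}),  u = L² − r² sin²θ = 0.0496918 m².
Substituting r = 0.0763 m, L = 0.2234 m, θ = 168.9°: d²x/dθ² = +0.050583 m.
a = ω²·d²x/dθ² = (101.3)²·(+0.050583) = +518.7 m/s²;  |a| = 518.7 m/s².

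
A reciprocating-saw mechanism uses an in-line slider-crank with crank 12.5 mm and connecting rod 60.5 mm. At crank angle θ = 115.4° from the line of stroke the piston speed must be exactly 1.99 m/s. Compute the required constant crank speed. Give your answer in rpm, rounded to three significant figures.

1850

For an in-line slider-crank, |v_piston| = rω|sinθ|·[1 + r cosθ/√(L² − r² sin²θ)].
With r = 0.0125 m, L = 0.0605 m, θ = 115.4°: the bracketed kinematic factor |dx/dθ| = 0.010273 m.
ω = v/|dx/dθ| = 1.99/0.010273 = 193.71 rad/s.
N = 60ω/(2π) = 1849.8 rpm.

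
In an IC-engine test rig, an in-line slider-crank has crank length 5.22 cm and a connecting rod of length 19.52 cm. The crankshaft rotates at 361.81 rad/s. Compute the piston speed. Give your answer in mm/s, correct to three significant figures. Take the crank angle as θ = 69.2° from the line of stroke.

19400

ω = 361.8 rad/s
For an in-line slider-crank, x = r cosθ + √(L² − r² sin²θ), so v = −rω sinθ·[1 + r cosθ/√(L² − r² sin²θ)].
With r = 0.0522 m, L = 0.1952 m, θ = 69.2°: √(L² − r² sin²θ) = 0.189 m.
v = −0.0522·361.8·0.93483·[1 + 0.0522·0.35511/0.189] = -19.387 m/s.
|v| = 19.387 m/s = 19387 mm/s.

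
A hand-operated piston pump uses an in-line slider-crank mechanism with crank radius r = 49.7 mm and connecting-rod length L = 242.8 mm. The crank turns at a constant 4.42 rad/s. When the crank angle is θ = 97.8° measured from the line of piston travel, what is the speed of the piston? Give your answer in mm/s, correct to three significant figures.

ω = 4.42 rad/s
For an in-line slider-crank, x = r cosθ + √(L² − r² sin²θ), so v = −rω sinθ·[1 + r cosθ/√(L² − r² sin²θ)].
With r = 0.0497 m, L = 0.2428 m, θ = 97.8°: √(L² − r² sin²θ) = 0.23775 m.
v = −0.0497·4.42·0.99075·[1 + 0.0497·-0.13572/0.23775] = -0.21147 m/s.
|v| = 0.21147 m/s = 211.47 mm/s.

211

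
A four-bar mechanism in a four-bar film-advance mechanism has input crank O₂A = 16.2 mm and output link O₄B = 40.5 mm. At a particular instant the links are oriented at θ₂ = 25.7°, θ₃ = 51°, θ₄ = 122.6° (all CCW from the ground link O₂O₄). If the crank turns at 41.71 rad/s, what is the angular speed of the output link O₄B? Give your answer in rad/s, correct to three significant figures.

7.51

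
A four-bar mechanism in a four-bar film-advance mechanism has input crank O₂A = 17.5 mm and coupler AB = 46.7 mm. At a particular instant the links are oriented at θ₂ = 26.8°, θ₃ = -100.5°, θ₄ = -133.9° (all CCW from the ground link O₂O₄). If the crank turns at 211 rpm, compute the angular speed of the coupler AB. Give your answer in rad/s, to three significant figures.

4.97

ω₂ = 22.1 rad/s (from 211 rpm).
Differentiating the loop-closure r₂e^{iθ₂}+r₃e^{iθ₃}=r₁+r₄e^{iθ₄} gives r₂ω₂e^{iθ₂}+r₃ω₃e^{iθ₃}=r₄ω₄e^{iθ₄}.
Eliminating the other unknown: ω₃ = r₂ω₂ sin(θ₄−θ₂) / [r₃ sin(θ₃−θ₄)].
Numerator sine = -0.33051; denominator sine = +0.55048.
Result = 0.0175·22.1·(-0.33051) / (0.0467·(+0.55048)) = -4.9714 rad/s; magnitude 4.9714 rad/s.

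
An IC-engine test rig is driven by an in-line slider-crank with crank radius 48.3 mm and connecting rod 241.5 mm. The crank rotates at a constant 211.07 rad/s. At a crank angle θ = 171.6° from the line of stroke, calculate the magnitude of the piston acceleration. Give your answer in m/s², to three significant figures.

1720

ω = 211.1 rad/s
x(θ) = r cosθ + √(L² − r² sin²θ); with ω constant, a = ω²·d²x/dθ².
d²x/dθ² = −r cosθ − r²(cos2θ)/√u − r⁴ sin²2θ/(4u^{3/2}),  u = L² − r² sin²θ = 0.0582725 m².
Substituting r = 0.0483 m, L = 0.2415 m, θ = 171.6°: d²x/dθ² = +0.038522 m.
a = ω²·d²x/dθ² = (211.1)²·(+0.038522) = +1716.2 m/s²;  |a| = 1716.2 m/s².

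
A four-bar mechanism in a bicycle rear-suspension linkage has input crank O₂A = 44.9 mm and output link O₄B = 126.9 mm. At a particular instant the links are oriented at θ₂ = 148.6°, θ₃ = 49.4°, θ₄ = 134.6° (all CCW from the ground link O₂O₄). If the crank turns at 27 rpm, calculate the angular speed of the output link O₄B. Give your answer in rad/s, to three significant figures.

0.991

ω₂ = 2.827 rad/s (from 27 rpm).
Differentiating the loop-closure r₂e^{iθ₂}+r₃e^{iθ₃}=r₁+r₄e^{iθ₄} gives r₂ω₂e^{iθ₂}+r₃ω₃e^{iθ₃}=r₄ω₄e^{iθ₄}.
Eliminating the other unknown: ω₄ = r₂ω₂ sin(θ₂−θ₃) / [r₄ sin(θ₄−θ₃)].
Numerator sine = +0.98714; denominator sine = +0.99649.
Result = 0.0449·2.827·(+0.98714) / (0.1269·(+0.99649)) = +0.99101 rad/s; magnitude 0.99101 rad/s.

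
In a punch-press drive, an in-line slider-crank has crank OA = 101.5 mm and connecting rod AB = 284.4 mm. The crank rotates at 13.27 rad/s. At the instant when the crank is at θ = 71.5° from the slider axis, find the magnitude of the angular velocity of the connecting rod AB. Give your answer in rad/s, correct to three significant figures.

1.60

ω = 13.27 rad/s
The rod makes angle φ with the slider axis where L sinφ = r sinθ; differentiating, L cosφ·φ̇ = r ω cosθ.
L cosφ = √(L² − r² sin²θ) = 0.26762 m.
|ω_rod| = r ω |cosθ| / √(L² − r² sin²θ) = 0.1015·13.27·0.31730/0.26762 = 1.597 rad/s.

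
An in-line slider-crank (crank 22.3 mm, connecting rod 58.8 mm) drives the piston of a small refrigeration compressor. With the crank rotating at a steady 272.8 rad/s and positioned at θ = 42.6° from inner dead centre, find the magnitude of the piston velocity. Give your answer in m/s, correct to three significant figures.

ω = 272.8 rad/s
For an in-line slider-crank, x = r cosθ + √(L² − r² sin²θ), so v = −rω sinθ·[1 + r cosθ/√(L² − r² sin²θ)].
With r = 0.0223 m, L = 0.0588 m, θ = 42.6°: √(L² − r² sin²θ) = 0.05683 m.
v = −0.0223·272.8·0.67688·[1 + 0.0223·0.73610/0.05683] = -5.3071 m/s.
|v| = 5.3071 m/s.

5.31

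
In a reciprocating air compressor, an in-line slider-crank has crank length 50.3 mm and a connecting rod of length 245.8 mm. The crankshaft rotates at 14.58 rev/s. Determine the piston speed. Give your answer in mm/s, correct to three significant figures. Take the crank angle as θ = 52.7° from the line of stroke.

4130

ω = 2π·14.6 = 91.61 rad/s
For an in-line slider-crank, x = r cosθ + √(L² − r² sin²θ), so v = −rω sinθ·[1 + r cosθ/√(L² − r² sin²θ)].
With r = 0.0503 m, L = 0.2458 m, θ = 52.7°: √(L² − r² sin²θ) = 0.24252 m.
v = −0.0503·91.61·0.79547·[1 + 0.0503·0.60599/0.24252] = -4.1262 m/s.
|v| = 4.1262 m/s = 4126.2 mm/s.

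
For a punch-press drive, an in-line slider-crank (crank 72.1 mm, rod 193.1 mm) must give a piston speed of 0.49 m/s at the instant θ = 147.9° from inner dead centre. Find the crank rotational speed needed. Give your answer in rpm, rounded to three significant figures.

For an in-line slider-crank, |v_piston| = rω|sinθ|·[1 + r cosθ/√(L² − r² sin²θ)].
With r = 0.0721 m, L = 0.1931 m, θ = 147.9°: the bracketed kinematic factor |dx/dθ| = 0.025949 m.
ω = v/|dx/dθ| = 0.49/0.025949 = 18.883 rad/s.
N = 60ω/(2π) = 180.32 rpm.

180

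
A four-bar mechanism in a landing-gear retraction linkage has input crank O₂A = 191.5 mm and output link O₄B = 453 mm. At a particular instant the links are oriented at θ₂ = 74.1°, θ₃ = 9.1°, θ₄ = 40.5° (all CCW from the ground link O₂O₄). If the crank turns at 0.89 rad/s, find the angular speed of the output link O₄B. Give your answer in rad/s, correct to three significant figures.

0.654

ω₂ = 0.89 rad/s
Differentiating the loop-closure r₂e^{iθ₂}+r₃e^{iθ₃}=r₁+r₄e^{iθ₄} gives r₂ω₂e^{iθ₂}+r₃ω₃e^{iθ₃}=r₄ω₄e^{iθ₄}.
Eliminating the other unknown: ω₄ = r₂ω₂ sin(θ₂−θ₃) / [r₄ sin(θ₄−θ₃)].
Numerator sine = +0.90631; denominator sine = +0.52101.
Result = 0.1915·0.89·(+0.90631) / (0.453·(+0.52101)) = +0.65447 rad/s; magnitude 0.65447 rad/s.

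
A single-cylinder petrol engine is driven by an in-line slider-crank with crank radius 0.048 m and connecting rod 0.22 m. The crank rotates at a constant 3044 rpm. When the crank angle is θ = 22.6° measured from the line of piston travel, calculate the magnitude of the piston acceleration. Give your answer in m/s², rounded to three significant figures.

ω = 2π·3044/60 = 318.8 rad/s
x(θ) = r cosθ + √(L² − r² sin²θ); with ω constant, a = ω²·d²x/dθ².
d²x/dθ² = −r cosθ − r²(cos2θ)/√u − r⁴ sin²2θ/(4u^{3/2}),  u = L² − r² sin²θ = 0.0480597 m².
Substituting r = 0.048 m, L = 0.22 m, θ = 22.6°: d²x/dθ² = -0.051783 m.
a = ω²·d²x/dθ² = (318.8)²·(-0.051783) = -5261.8 m/s²;  |a| = 5261.8 m/s².

5260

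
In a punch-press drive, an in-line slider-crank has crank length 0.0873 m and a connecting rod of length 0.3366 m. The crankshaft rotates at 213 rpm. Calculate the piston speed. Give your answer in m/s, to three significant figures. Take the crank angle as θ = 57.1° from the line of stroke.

ω = 2π·213/60 = 22.31 rad/s
For an in-line slider-crank, x = r cosθ + √(L² − r² sin²θ), so v = −rω sinθ·[1 + r cosθ/√(L² − r² sin²θ)].
With r = 0.0873 m, L = 0.3366 m, θ = 57.1°: √(L² − r² sin²θ) = 0.32852 m.
v = −0.0873·22.31·0.83962·[1 + 0.0873·0.54317/0.32852] = -1.8709 m/s.
|v| = 1.8709 m/s.

1.87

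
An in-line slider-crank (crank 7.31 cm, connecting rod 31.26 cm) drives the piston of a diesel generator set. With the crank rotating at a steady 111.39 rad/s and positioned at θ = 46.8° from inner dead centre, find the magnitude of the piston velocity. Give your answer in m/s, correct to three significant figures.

ω = 111.4 rad/s
For an in-line slider-crank, x = r cosθ + √(L² − r² sin²θ), so v = −rω sinθ·[1 + r cosθ/√(L² − r² sin²θ)].
With r = 0.0731 m, L = 0.3126 m, θ = 46.8°: √(L² − r² sin²θ) = 0.30802 m.
v = −0.0731·111.4·0.72897·[1 + 0.0731·0.68455/0.30802] = -6.9 m/s.
|v| = 6.9 m/s.

6.90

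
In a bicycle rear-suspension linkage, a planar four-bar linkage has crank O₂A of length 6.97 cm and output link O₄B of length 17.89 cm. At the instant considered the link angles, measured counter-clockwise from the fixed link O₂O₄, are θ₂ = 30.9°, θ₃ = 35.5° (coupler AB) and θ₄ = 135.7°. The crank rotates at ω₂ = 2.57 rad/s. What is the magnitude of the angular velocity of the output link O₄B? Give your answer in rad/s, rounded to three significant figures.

ω₂ = 2.57 rad/s
Differentiating the loop-closure r₂e^{iθ₂}+r₃e^{iθ₃}=r₁+r₄e^{iθ₄} gives r₂ω₂e^{iθ₂}+r₃ω₃e^{iθ₃}=r₄ω₄e^{iθ₄}.
Eliminating the other unknown: ω₄ = r₂ω₂ sin(θ₂−θ₃) / [r₄ sin(θ₄−θ₃)].
Numerator sine = -0.08020; denominator sine = +0.98420.
Result = 0.0697·2.57·(-0.08020) / (0.1789·(+0.98420)) = -0.081591 rad/s; magnitude 0.081591 rad/s.

0.0816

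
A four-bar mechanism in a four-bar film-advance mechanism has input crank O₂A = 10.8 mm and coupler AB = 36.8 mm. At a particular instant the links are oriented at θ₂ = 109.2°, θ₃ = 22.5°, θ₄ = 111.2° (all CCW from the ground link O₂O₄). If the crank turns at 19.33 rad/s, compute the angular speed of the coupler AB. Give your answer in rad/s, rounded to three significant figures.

ω₂ = 19.33 rad/s
Differentiating the loop-closure r₂e^{iθ₂}+r₃e^{iθ₃}=r₁+r₄e^{iθ₄} gives r₂ω₂e^{iθ₂}+r₃ω₃e^{iθ₃}=r₄ω₄e^{iθ₄}.
Eliminating the other unknown: ω₃ = r₂ω₂ sin(θ₄−θ₂) / [r₃ sin(θ₃−θ₄)].
Numerator sine = +0.03490; denominator sine = -0.99974.
Result = 0.0108·19.33·(+0.03490) / (0.0368·(-0.99974)) = -0.19803 rad/s; magnitude 0.19803 rad/s.

0.198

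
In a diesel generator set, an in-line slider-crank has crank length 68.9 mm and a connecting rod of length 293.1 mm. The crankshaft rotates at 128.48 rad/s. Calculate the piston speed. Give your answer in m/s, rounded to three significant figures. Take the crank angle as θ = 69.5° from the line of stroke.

8.99

ω = 128.5 rad/s
For an in-line slider-crank, x = r cosθ + √(L² − r² sin²θ), so v = −rω sinθ·[1 + r cosθ/√(L² − r² sin²θ)].
With r = 0.0689 m, L = 0.2931 m, θ = 69.5°: √(L² − r² sin²θ) = 0.28591 m.
v = −0.0689·128.5·0.93667·[1 + 0.0689·0.35021/0.28591] = -8.9915 m/s.
|v| = 8.9915 m/s.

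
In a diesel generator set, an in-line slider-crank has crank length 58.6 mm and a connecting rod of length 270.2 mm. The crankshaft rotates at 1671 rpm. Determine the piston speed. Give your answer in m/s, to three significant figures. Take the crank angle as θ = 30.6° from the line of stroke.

6.20

ω = 2π·1671/60 = 175 rad/s
For an in-line slider-crank, x = r cosθ + √(L² − r² sin²θ), so v = −rω sinθ·[1 + r cosθ/√(L² − r² sin²θ)].
With r = 0.0586 m, L = 0.2702 m, θ = 30.6°: √(L² − r² sin²θ) = 0.26855 m.
v = −0.0586·175·0.50904·[1 + 0.0586·0.86074/0.26855] = -6.2002 m/s.
|v| = 6.2002 m/s.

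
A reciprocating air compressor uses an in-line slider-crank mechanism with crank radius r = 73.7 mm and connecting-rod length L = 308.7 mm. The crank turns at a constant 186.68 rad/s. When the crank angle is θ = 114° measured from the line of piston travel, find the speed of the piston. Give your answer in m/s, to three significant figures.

11.3

ω = 186.7 rad/s
For an in-line slider-crank, x = r cosθ + √(L² − r² sin²θ), so v = −rω sinθ·[1 + r cosθ/√(L² − r² sin²θ)].
With r = 0.0737 m, L = 0.3087 m, θ = 114°: √(L² − r² sin²θ) = 0.30127 m.
v = −0.0737·186.7·0.91355·[1 + 0.0737·-0.40674/0.30127] = -11.318 m/s.
|v| = 11.318 m/s.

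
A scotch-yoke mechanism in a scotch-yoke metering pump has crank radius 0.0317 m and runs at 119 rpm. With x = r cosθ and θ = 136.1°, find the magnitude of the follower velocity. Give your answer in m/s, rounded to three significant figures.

0.274

ω = 12.46 rad/s (from 119 rpm).
x = r cosθ ⇒ ẋ = −rω sinθ.
|v| = rω|sinθ| = 0.0317·12.46·|sin 136.1°| = 0.27392 m/s.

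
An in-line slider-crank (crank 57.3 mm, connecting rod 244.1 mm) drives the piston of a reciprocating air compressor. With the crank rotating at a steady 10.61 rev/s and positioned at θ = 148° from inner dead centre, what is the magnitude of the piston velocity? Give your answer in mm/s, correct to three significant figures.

1620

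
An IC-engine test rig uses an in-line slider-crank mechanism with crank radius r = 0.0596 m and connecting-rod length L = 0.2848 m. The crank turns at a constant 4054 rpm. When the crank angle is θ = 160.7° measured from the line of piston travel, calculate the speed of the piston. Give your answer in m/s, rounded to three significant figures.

6.71

ω = 2π·4054/60 = 424.5 rad/s
For an in-line slider-crank, x = r cosθ + √(L² − r² sin²θ), so v = −rω sinθ·[1 + r cosθ/√(L² − r² sin²θ)].
With r = 0.0596 m, L = 0.2848 m, θ = 160.7°: √(L² − r² sin²θ) = 0.28412 m.
v = −0.0596·424.5·0.33051·[1 + 0.0596·-0.94380/0.28412] = -6.7071 m/s.
|v| = 6.7071 m/s.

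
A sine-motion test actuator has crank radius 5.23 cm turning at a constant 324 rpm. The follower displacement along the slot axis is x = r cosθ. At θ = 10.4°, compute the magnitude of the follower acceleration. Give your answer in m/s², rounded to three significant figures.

59.2

ω = 33.93 rad/s (from 324 rpm).
x = r cosθ ⇒ ẍ = −rω² cosθ (ω constant).
|a| = rω²|cosθ| = 0.0523·(33.93)²·|cos 10.4°| = 59.218 m/s².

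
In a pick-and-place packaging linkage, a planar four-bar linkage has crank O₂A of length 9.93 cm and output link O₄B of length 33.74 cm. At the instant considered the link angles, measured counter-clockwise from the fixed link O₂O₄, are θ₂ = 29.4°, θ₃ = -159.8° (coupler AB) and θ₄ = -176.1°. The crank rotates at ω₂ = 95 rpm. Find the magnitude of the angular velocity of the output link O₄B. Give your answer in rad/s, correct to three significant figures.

ω₂ = 9.948 rad/s (from 95 rpm).
Differentiating the loop-closure r₂e^{iθ₂}+r₃e^{iθ₃}=r₁+r₄e^{iθ₄} gives r₂ω₂e^{iθ₂}+r₃ω₃e^{iθ₃}=r₄ω₄e^{iθ₄}.
Eliminating the other unknown: ω₄ = r₂ω₂ sin(θ₂−θ₃) / [r₄ sin(θ₄−θ₃)].
Numerator sine = -0.15988; denominator sine = -0.28067.
Result = 0.0993·9.948·(-0.15988) / (0.3374·(-0.28067)) = +1.6679 rad/s; magnitude 1.6679 rad/s.

1.67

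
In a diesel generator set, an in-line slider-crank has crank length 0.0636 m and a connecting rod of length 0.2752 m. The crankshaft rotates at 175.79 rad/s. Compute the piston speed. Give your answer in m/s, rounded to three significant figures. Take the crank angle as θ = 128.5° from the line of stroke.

7.47

ω = 175.8 rad/s
For an in-line slider-crank, x = r cosθ + √(L² − r² sin²θ), so v = −rω sinθ·[1 + r cosθ/√(L² − r² sin²θ)].
With r = 0.0636 m, L = 0.2752 m, θ = 128.5°: √(L² − r² sin²θ) = 0.27066 m.
v = −0.0636·175.8·0.78261·[1 + 0.0636·-0.62251/0.27066] = -7.4699 m/s.
|v| = 7.4699 m/s.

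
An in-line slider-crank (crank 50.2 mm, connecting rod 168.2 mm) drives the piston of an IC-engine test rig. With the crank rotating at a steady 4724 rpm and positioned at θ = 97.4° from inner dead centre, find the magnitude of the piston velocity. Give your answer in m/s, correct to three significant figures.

23.6

ω = 2π·4724/60 = 494.7 rad/s
For an in-line slider-crank, x = r cosθ + √(L² − r² sin²θ), so v = −rω sinθ·[1 + r cosθ/√(L² − r² sin²θ)].
With r = 0.0502 m, L = 0.1682 m, θ = 97.4°: √(L² − r² sin²θ) = 0.16066 m.
v = −0.0502·494.7·0.99167·[1 + 0.0502·-0.12880/0.16066] = -23.636 m/s.
|v| = 23.636 m/s.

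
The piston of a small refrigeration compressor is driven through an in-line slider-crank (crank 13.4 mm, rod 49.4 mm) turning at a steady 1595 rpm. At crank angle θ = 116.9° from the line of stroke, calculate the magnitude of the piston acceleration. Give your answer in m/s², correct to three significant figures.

230

ω = 2π·1595/60 = 167 rad/s
x(θ) = r cosθ + √(L² − r² sin²θ); with ω constant, a = ω²·d²x/dθ².
d²x/dθ² = −r cosθ − r²(cos2θ)/√u − r⁴ sin²2θ/(4u^{3/2}),  u = L² − r² sin²θ = 0.00229756 m².
Substituting r = 0.0134 m, L = 0.0494 m, θ = 116.9°: d²x/dθ² = +0.0082274 m.
a = ω²·d²x/dθ² = (167)²·(+0.0082274) = +229.53 m/s²;  |a| = 229.53 m/s².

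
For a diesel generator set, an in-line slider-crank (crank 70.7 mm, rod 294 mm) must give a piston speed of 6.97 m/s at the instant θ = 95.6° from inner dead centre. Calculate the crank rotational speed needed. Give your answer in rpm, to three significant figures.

969

For an in-line slider-crank, |v_piston| = rω|sinθ|·[1 + r cosθ/√(L² − r² sin²θ)].
With r = 0.0707 m, L = 0.294 m, θ = 95.6°: the bracketed kinematic factor |dx/dθ| = 0.068662 m.
ω = v/|dx/dθ| = 6.97/0.068662 = 101.51 rad/s.
N = 60ω/(2π) = 969.37 rpm.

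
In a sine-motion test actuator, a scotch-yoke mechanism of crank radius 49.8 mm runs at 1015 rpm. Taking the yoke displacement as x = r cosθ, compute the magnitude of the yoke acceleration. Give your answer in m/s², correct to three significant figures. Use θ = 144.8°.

ω = 106.3 rad/s (from 1015 rpm).
x = r cosθ ⇒ ẍ = −rω² cosθ (ω constant).
|a| = rω²|cosθ| = 0.0498·(106.3)²·|cos 144.8°| = 459.75 m/s².

460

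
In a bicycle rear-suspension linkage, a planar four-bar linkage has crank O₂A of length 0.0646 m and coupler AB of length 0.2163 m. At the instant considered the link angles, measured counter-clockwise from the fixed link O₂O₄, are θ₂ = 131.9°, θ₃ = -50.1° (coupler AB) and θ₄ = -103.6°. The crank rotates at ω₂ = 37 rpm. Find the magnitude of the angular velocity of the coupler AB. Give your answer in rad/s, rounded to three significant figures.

1.19

ω₂ = 3.875 rad/s (from 37 rpm).
Differentiating the loop-closure r₂e^{iθ₂}+r₃e^{iθ₃}=r₁+r₄e^{iθ₄} gives r₂ω₂e^{iθ₂}+r₃ω₃e^{iθ₃}=r₄ω₄e^{iθ₄}.
Eliminating the other unknown: ω₃ = r₂ω₂ sin(θ₄−θ₂) / [r₃ sin(θ₃−θ₄)].
Numerator sine = +0.82413; denominator sine = +0.80386.
Result = 0.0646·3.875·(+0.82413) / (0.2163·(+0.80386)) = +1.1864 rad/s; magnitude 1.1864 rad/s.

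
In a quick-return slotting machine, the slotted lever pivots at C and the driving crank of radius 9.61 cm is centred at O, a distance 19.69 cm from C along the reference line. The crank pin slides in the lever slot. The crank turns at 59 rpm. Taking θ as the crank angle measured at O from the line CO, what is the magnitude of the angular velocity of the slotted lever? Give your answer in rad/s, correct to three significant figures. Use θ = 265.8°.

1.07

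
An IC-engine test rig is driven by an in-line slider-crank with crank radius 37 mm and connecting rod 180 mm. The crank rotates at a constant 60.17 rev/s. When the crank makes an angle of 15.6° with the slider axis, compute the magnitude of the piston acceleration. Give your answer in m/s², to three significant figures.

6030

ω = 2π·60.2 = 378.1 rad/s
x(θ) = r cosθ + √(L² − r² sin²θ); with ω constant, a = ω²·d²x/dθ².
d²x/dθ² = −r cosθ − r²(cos2θ)/√u − r⁴ sin²2θ/(4u^{3/2}),  u = L² − r² sin²θ = 0.032301 m².
Substituting r = 0.037 m, L = 0.18 m, θ = 15.6°: d²x/dθ² = -0.042174 m.
a = ω²·d²x/dθ² = (378.1)²·(-0.042174) = -6027.9 m/s²;  |a| = 6027.9 m/s².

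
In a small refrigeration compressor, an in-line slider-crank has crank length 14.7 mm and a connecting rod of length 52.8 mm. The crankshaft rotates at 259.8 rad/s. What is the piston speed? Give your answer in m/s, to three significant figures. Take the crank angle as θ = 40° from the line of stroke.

ω = 259.8 rad/s
For an in-line slider-crank, x = r cosθ + √(L² − r² sin²θ), so v = −rω sinθ·[1 + r cosθ/√(L² − r² sin²θ)].
With r = 0.0147 m, L = 0.0528 m, θ = 40°: √(L² − r² sin²θ) = 0.051948 m.
v = −0.0147·259.8·0.64279·[1 + 0.0147·0.76604/0.051948] = -2.987 m/s.
|v| = 2.987 m/s.

2.99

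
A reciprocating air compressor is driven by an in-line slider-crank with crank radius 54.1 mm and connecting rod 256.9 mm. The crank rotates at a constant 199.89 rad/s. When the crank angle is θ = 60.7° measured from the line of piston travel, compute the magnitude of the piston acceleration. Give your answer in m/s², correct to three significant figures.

ω = 199.9 rad/s
x(θ) = r cosθ + √(L² − r² sin²θ); with ω constant, a = ω²·d²x/dθ².
d²x/dθ² = −r cosθ − r²(cos2θ)/√u − r⁴ sin²2θ/(4u^{3/2}),  u = L² − r² sin²θ = 0.0637718 m².
Substituting r = 0.0541 m, L = 0.2569 m, θ = 60.7°: d²x/dθ² = -0.020534 m.
a = ω²·d²x/dθ² = (199.9)²·(-0.020534) = -820.46 m/s²;  |a| = 820.46 m/s².

820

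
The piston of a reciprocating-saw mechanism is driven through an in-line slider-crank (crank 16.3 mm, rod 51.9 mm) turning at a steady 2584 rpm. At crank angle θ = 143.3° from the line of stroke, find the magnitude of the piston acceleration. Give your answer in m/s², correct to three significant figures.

ω = 2π·2584/60 = 270.6 rad/s
x(θ) = r cosθ + √(L² − r² sin²θ); with ω constant, a = ω²·d²x/dθ².
d²x/dθ² = −r cosθ − r²(cos2θ)/√u − r⁴ sin²2θ/(4u^{3/2}),  u = L² − r² sin²θ = 0.00259872 m².
Substituting r = 0.0163 m, L = 0.0519 m, θ = 143.3°: d²x/dθ² = +0.011458 m.
a = ω²·d²x/dθ² = (270.6)²·(+0.011458) = +838.95 m/s²;  |a| = 838.95 m/s².

839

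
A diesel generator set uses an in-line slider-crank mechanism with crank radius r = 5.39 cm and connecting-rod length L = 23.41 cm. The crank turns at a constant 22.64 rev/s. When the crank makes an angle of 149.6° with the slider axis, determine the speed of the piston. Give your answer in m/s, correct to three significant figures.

3.10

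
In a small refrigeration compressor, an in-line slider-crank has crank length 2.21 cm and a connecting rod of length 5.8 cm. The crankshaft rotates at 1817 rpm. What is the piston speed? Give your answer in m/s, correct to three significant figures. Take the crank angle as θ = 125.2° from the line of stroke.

ω = 2π·1817/60 = 190.3 rad/s
For an in-line slider-crank, x = r cosθ + √(L² − r² sin²θ), so v = −rω sinθ·[1 + r cosθ/√(L² − r² sin²θ)].
With r = 0.0221 m, L = 0.058 m, θ = 125.2°: √(L² − r² sin²θ) = 0.055117 m.
v = −0.0221·190.3·0.81714·[1 + 0.0221·-0.57643/0.055117] = -2.642 m/s.
|v| = 2.642 m/s.

2.64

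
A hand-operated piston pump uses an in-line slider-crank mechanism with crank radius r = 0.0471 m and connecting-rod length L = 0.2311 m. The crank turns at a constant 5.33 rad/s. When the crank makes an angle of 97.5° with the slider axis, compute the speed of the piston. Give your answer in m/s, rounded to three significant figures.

0.242

ω = 5.33 rad/s
For an in-line slider-crank, x = r cosθ + √(L² − r² sin²θ), so v = −rω sinθ·[1 + r cosθ/√(L² − r² sin²θ)].
With r = 0.0471 m, L = 0.2311 m, θ = 97.5°: √(L² − r² sin²θ) = 0.22633 m.
v = −0.0471·5.33·0.99144·[1 + 0.0471·-0.13053/0.22633] = -0.24213 m/s.
|v| = 0.24213 m/s.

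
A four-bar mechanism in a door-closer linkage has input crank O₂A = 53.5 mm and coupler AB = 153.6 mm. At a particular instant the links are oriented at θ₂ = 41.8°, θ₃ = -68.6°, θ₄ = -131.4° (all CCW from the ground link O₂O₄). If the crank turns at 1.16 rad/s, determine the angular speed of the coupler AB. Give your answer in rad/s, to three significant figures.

ω₂ = 1.16 rad/s
Differentiating the loop-closure r₂e^{iθ₂}+r₃e^{iθ₃}=r₁+r₄e^{iθ₄} gives r₂ω₂e^{iθ₂}+r₃ω₃e^{iθ₃}=r₄ω₄e^{iθ₄}.
Eliminating the other unknown: ω₃ = r₂ω₂ sin(θ₄−θ₂) / [r₃ sin(θ₃−θ₄)].
Numerator sine = -0.11840; denominator sine = +0.88942.
Result = 0.0535·1.16·(-0.11840) / (0.1536·(+0.88942)) = -0.053788 rad/s; magnitude 0.053788 rad/s.

0.0538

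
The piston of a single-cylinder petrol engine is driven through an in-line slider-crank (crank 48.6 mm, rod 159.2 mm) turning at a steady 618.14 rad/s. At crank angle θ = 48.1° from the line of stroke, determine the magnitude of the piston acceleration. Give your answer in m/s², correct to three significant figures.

11900

ω = 618.1 rad/s
x(θ) = r cosθ + √(L² − r² sin²θ); with ω constant, a = ω²·d²x/dθ².
d²x/dθ² = −r cosθ − r²(cos2θ)/√u − r⁴ sin²2θ/(4u^{3/2}),  u = L² − r² sin²θ = 0.0240361 m².
Substituting r = 0.0486 m, L = 0.1592 m, θ = 48.1°: d²x/dθ² = -0.031181 m.
a = ω²·d²x/dθ² = (618.1)²·(-0.031181) = -11914 m/s²;  |a| = 11914 m/s².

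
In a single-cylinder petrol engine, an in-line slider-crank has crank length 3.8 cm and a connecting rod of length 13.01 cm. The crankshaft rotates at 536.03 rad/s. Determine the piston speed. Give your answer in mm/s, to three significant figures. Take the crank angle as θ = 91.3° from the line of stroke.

20200

ω = 536 rad/s
For an in-line slider-crank, x = r cosθ + √(L² − r² sin²θ), so v = −rω sinθ·[1 + r cosθ/√(L² − r² sin²θ)].
With r = 0.038 m, L = 0.1301 m, θ = 91.3°: √(L² − r² sin²θ) = 0.12443 m.
v = −0.038·536·0.99974·[1 + 0.038·-0.02269/0.12443] = -20.223 m/s.
|v| = 20.223 m/s = 20223 mm/s.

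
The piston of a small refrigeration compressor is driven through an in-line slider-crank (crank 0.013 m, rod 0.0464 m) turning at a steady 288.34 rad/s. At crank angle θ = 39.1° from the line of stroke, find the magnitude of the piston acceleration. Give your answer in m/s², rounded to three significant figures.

908

ω = 288.3 rad/s
x(θ) = r cosθ + √(L² − r² sin²θ); with ω constant, a = ω²·d²x/dθ².
d²x/dθ² = −r cosθ − r²(cos2θ)/√u − r⁴ sin²2θ/(4u^{3/2}),  u = L² − r² sin²θ = 0.00208574 m².
Substituting r = 0.013 m, L = 0.0464 m, θ = 39.1°: d²x/dθ² = -0.010917 m.
a = ω²·d²x/dθ² = (288.3)²·(-0.010917) = -907.65 m/s²;  |a| = 907.65 m/s².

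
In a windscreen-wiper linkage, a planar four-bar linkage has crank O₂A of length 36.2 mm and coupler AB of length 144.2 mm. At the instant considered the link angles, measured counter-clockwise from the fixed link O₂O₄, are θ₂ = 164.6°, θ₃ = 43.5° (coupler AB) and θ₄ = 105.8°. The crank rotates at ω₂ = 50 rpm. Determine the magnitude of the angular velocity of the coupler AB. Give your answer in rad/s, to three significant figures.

1.27

ω₂ = 5.236 rad/s (from 50 rpm).
Differentiating the loop-closure r₂e^{iθ₂}+r₃e^{iθ₃}=r₁+r₄e^{iθ₄} gives r₂ω₂e^{iθ₂}+r₃ω₃e^{iθ₃}=r₄ω₄e^{iθ₄}.
Eliminating the other unknown: ω₃ = r₂ω₂ sin(θ₄−θ₂) / [r₃ sin(θ₃−θ₄)].
Numerator sine = -0.85536; denominator sine = -0.88539.
Result = 0.0362·5.236·(-0.85536) / (0.1442·(-0.88539)) = +1.2699 rad/s; magnitude 1.2699 rad/s.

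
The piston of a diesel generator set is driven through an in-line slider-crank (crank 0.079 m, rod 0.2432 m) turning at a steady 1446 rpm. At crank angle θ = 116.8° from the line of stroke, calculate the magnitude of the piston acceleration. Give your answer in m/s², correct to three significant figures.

1170

ω = 2π·1446/60 = 151.4 rad/s
x(θ) = r cosθ + √(L² − r² sin²θ); with ω constant, a = ω²·d²x/dθ².
d²x/dθ² = −r cosθ − r²(cos2θ)/√u − r⁴ sin²2θ/(4u^{3/2}),  u = L² − r² sin²θ = 0.054174 m².
Substituting r = 0.079 m, L = 0.2432 m, θ = 116.8°: d²x/dθ² = +0.051031 m.
a = ω²·d²x/dθ² = (151.4)²·(+0.051031) = +1170.1 m/s²;  |a| = 1170.1 m/s².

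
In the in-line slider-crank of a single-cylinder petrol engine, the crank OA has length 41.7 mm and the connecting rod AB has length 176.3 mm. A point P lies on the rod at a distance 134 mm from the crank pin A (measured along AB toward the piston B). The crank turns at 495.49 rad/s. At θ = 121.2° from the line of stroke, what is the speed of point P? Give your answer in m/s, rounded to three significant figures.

ω = 495.5 rad/s.  Crank-pin speed |V_A| = rω = 20.662 m/s, perpendicular to OA.
Rod angle: sinφ = −(r/L) sinθ ⇒ φ = -11.673°; ω_rod = −rω cosθ/√(L²−r²sin²θ) = +61.994 rad/s.
V_P = V_A + ω_rod × AP, with AP = 0.134 m along the rod.
Components: V_Px = −rω sinθ − a·ω_rod·sinφ = -15.993 m/s;  V_Py = rω cosθ + a·ω_rod·cosφ = -2.5681 m/s.
|V_P| = √(V_Px² + V_Py²) = 16.198 m/s.

16.2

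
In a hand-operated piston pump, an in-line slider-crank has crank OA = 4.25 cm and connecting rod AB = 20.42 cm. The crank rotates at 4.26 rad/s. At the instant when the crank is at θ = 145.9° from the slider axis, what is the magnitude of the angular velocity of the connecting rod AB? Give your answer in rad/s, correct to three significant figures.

0.739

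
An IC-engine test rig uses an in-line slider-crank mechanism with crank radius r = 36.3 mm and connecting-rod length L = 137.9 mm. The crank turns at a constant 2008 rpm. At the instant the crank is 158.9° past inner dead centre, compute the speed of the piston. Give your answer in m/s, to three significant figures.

ω = 2π·2008/60 = 210.3 rad/s
For an in-line slider-crank, x = r cosθ + √(L² − r² sin²θ), so v = −rω sinθ·[1 + r cosθ/√(L² − r² sin²θ)].
With r = 0.0363 m, L = 0.1379 m, θ = 158.9°: √(L² − r² sin²θ) = 0.13728 m.
v = −0.0363·210.3·0.36000·[1 + 0.0363·-0.93295/0.13728] = -2.07 m/s.
|v| = 2.07 m/s.

2.07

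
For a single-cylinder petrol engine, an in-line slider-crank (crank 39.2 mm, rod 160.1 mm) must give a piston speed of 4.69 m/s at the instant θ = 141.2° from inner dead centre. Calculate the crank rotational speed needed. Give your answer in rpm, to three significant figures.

2260

For an in-line slider-crank, |v_piston| = rω|sinθ|·[1 + r cosθ/√(L² − r² sin²θ)].
With r = 0.0392 m, L = 0.1601 m, θ = 141.2°: the bracketed kinematic factor |dx/dθ| = 0.01982 m.
ω = v/|dx/dθ| = 4.69/0.01982 = 236.63 rad/s.
N = 60ω/(2π) = 2259.7 rpm.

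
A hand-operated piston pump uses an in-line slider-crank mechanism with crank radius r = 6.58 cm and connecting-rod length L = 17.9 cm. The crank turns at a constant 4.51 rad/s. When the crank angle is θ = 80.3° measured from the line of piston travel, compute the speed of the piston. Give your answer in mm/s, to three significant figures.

ω = 4.51 rad/s
For an in-line slider-crank, x = r cosθ + √(L² − r² sin²θ), so v = −rω sinθ·[1 + r cosθ/√(L² − r² sin²θ)].
With r = 0.0658 m, L = 0.179 m, θ = 80.3°: √(L² − r² sin²θ) = 0.16684 m.
v = −0.0658·4.51·0.98570·[1 + 0.0658·0.16849/0.16684] = -0.31195 m/s.
|v| = 0.31195 m/s = 311.95 mm/s.

312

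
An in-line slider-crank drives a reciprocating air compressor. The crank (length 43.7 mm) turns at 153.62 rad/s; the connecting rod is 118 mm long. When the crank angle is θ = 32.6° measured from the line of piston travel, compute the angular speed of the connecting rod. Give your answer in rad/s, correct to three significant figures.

48.9

ω = 153.6 rad/s
The rod makes angle φ with the slider axis where L sinφ = r sinθ; differentiating, L cosφ·φ̇ = r ω cosθ.
L cosφ = √(L² − r² sin²θ) = 0.11563 m.
|ω_rod| = r ω |cosθ| / √(L² − r² sin²θ) = 0.0437·153.6·0.84245/0.11563 = 48.912 rad/s.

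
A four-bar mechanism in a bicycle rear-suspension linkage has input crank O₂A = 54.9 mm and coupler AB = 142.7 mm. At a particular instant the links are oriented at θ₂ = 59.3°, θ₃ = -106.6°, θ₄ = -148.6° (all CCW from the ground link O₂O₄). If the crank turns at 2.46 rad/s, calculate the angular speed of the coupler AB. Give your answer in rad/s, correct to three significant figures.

0.662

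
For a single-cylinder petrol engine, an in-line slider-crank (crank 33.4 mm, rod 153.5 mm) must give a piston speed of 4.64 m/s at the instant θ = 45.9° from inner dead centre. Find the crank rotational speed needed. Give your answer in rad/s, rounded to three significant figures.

168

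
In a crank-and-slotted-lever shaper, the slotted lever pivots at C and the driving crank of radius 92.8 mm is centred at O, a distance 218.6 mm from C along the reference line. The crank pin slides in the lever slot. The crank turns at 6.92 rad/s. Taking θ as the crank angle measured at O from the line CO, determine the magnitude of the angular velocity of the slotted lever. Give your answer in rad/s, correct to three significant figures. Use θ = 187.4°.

4.93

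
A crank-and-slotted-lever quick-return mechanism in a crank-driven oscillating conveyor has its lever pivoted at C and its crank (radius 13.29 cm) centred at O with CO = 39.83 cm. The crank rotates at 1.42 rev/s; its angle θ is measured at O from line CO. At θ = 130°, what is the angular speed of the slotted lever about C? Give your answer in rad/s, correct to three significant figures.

ω = 8.922 rad/s (from 1.42 rev/s).
Crank pin A relative to C: A = (d + r cosθ, r sinθ); lever angle φ = atan2(r sinθ, d + r cosθ).
Differentiating tanφ: φ̇ = rω(d cosθ + r)/(d² + r² + 2dr cosθ).
d² + r² + 2dr cosθ = |CA|² = 0.108255 m²;  d cosθ + r = -0.12312 m.
|ω_lever| = |0.1329·8.922·-0.12312| / 0.108255 = 1.3486 rad/s.

1.35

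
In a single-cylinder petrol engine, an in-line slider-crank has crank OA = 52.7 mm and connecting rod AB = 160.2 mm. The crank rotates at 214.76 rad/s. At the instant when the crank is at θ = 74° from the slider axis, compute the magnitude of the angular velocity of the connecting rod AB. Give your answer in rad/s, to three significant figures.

20.5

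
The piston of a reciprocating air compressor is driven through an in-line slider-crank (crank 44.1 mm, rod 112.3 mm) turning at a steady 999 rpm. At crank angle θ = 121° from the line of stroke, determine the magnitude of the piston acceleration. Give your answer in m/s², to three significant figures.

ω = 2π·999/60 = 104.6 rad/s
x(θ) = r cosθ + √(L² − r² sin²θ); with ω constant, a = ω²·d²x/dθ².
d²x/dθ² = −r cosθ − r²(cos2θ)/√u − r⁴ sin²2θ/(4u^{3/2}),  u = L² − r² sin²θ = 0.0111824 m².
Substituting r = 0.0441 m, L = 0.1123 m, θ = 121°: d²x/dθ² = +0.030724 m.
a = ω²·d²x/dθ² = (104.6)²·(+0.030724) = +336.25 m/s²;  |a| = 336.25 m/s².

336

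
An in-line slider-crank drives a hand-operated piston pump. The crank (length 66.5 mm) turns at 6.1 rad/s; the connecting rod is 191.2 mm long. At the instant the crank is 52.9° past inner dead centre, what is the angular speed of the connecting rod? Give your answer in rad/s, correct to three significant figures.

ω = 6.1 rad/s
The rod makes angle φ with the slider axis where L sinφ = r sinθ; differentiating, L cosφ·φ̇ = r ω cosθ.
L cosφ = √(L² − r² sin²θ) = 0.1837 m.
|ω_rod| = r ω |cosθ| / √(L² − r² sin²θ) = 0.0665·6.1·0.60321/0.1837 = 1.332 rad/s.

1.33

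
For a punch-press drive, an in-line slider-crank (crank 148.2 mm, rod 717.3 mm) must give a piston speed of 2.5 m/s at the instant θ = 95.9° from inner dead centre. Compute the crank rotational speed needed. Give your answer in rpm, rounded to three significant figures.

166

For an in-line slider-crank, |v_piston| = rω|sinθ|·[1 + r cosθ/√(L² − r² sin²θ)].
With r = 0.1482 m, L = 0.7173 m, θ = 95.9°: the bracketed kinematic factor |dx/dθ| = 0.14422 m.
ω = v/|dx/dθ| = 2.5/0.14422 = 17.335 rad/s.
N = 60ω/(2π) = 165.54 rpm.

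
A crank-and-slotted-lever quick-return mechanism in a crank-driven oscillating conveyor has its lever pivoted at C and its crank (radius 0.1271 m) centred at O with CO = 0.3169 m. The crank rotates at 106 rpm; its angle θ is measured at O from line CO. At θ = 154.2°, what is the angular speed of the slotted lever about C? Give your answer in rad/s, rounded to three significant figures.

5.07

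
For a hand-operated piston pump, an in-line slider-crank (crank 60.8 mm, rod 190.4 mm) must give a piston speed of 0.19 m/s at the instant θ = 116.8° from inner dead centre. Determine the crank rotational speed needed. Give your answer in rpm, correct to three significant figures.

For an in-line slider-crank, |v_piston| = rω|sinθ|·[1 + r cosθ/√(L² − r² sin²θ)].
With r = 0.0608 m, L = 0.1904 m, θ = 116.8°: the bracketed kinematic factor |dx/dθ| = 0.046118 m.
ω = v/|dx/dθ| = 0.19/0.046118 = 4.1199 rad/s.
N = 60ω/(2π) = 39.342 rpm.

39.3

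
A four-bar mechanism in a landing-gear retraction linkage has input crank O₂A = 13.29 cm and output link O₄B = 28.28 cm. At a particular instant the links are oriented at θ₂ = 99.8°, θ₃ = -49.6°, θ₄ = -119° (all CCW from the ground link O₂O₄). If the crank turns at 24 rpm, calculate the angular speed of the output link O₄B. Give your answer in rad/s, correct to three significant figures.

0.642

ω₂ = 2.513 rad/s (from 24 rpm).
Differentiating the loop-closure r₂e^{iθ₂}+r₃e^{iθ₃}=r₁+r₄e^{iθ₄} gives r₂ω₂e^{iθ₂}+r₃ω₃e^{iθ₃}=r₄ω₄e^{iθ₄}.
Eliminating the other unknown: ω₄ = r₂ω₂ sin(θ₂−θ₃) / [r₄ sin(θ₄−θ₃)].
Numerator sine = +0.50904; denominator sine = -0.93606.
Result = 0.1329·2.513·(+0.50904) / (0.2828·(-0.93606)) = -0.6423 rad/s; magnitude 0.6423 rad/s.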